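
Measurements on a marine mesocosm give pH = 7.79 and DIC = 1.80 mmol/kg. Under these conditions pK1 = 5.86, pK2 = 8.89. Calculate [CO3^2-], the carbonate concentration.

[CO3²⁻] = 0.131 mmol/kg

α₂ = 1 / (1 + [H⁺]/K2 + [H⁺]²/(K1K2)) = 1 / (1 + 10^+1.10 + 10^-0.83)
   = 1 / (1 + 12.589 + 0.14791) = 1/13.737 = 0.07280
[CO3²⁻] = α₂ × DIC = 0.07280 × 1.80 = 0.131 mmol/kg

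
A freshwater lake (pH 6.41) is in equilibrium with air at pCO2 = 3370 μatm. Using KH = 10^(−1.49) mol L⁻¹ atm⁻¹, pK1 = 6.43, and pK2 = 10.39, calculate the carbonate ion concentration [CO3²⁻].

[CO3²⁻] = 0.0109 μmol/L

[CO2*] = KH · pCO2 = 10^(−1.49) × 3370×10^-6 = 1.091×10^-4 mol/L
α₀ = 1/(1 + K1/[H⁺] + K1K2/[H⁺]²) = 1/(1 + 10^-0.02 + 10^-4.00) = 0.5115
DIC = [CO2*]/α₀ = 1.091×10^-4 / 0.5115 = 0.2132 mmol/L
[CO3²⁻] = α₂·DIC; α₂ = 5.115×10^-5, so [CO3²⁻] = 5.115×10^-5 × 0.2132 = 1.09×10^-5 mmol/L = 0.0109 μmol/L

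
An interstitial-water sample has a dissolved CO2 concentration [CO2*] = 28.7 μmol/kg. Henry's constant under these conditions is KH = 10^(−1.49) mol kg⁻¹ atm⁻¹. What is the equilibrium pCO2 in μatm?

KH = 10^(−1.49) = 3.236×10^-2 mol kg⁻¹ atm⁻¹
pCO2 = [CO2*]/KH = 28.7×10^-6 / 3.236×10^-2 = 8.87×10^-4 atm = 887 μatm

pCO2 = 887 μatm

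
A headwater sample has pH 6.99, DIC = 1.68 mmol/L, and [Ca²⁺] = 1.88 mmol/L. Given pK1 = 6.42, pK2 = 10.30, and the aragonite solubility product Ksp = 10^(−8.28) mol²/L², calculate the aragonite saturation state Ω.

Ω = 0.232

α₂ = 1 / (1 + [H⁺]/K2 + [H⁺]²/(K1K2)) = 1 / (1 + 10^+3.31 + 10^+2.74)
   = 1 / (1 + 2041.7 + 549.54) = 1/2592.3 = 0.0003858
[CO3²⁻] = α₂ × DIC = 0.0003858 × 1.68 = 0.0006481 mmol/L = 0.6481 μmol/L
Ksp = 10^(−8.28) = 5.248×10^-9
Ω = [Ca²⁺][CO3²⁻]/Ksp = (1.88×10^-3)(6.481×10^-7) / 5.248×10^-9 = 0.232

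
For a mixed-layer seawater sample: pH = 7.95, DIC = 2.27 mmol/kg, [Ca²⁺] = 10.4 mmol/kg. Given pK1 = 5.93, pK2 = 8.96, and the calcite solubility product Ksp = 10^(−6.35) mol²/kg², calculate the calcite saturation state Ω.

α₂ = 1 / (1 + [H⁺]/K2 + [H⁺]²/(K1K2)) = 1 / (1 + 10^+1.01 + 10^-1.01)
   = 1 / (1 + 10.233 + 0.097724) = 1/11.331 = 0.08826
[CO3²⁻] = α₂ × DIC = 0.08826 × 2.27 = 0.2003 mmol/kg
Ksp = 10^(−6.35) = 4.467×10^-7
Ω = [Ca²⁺][CO3²⁻]/Ksp = (10.4×10^-3)(2.003×10^-4) / 4.467×10^-7 = 4.66

Ω = 4.66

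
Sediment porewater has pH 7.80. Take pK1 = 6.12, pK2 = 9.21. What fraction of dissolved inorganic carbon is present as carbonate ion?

α₂ = 1 / (1 + [H⁺]/K2 + [H⁺]²/(K1K2)) = 1 / (1 + 10^+1.41 + 10^-0.27)
   = 1 / (1 + 25.704 + 0.53703) = 1/27.241 = 0.03671

α₂ = 0.0367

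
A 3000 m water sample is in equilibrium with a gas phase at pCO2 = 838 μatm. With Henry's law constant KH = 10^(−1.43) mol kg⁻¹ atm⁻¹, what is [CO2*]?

KH = 10^(−1.43) = 3.715×10^-2 mol kg⁻¹ atm⁻¹
[CO2*] = KH · pCO2 = 3.715×10^-2 × 838×10^-6 atm = 3.11×10^-5 mol/kg

[CO2*] = 31.1 μmol/kg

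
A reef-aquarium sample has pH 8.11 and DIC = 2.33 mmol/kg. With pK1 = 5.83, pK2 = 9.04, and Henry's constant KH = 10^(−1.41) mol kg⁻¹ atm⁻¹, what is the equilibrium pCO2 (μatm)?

α₀ = 1 / (1 + K1/[H⁺] + K1K2/[H⁺]²) = 1 / (1 + 10^+2.28 + 10^+1.35)
   = 1 / (1 + 190.55 + 22.387) = 1/213.93 = 0.004674
[CO2*] = α₀ × DIC = 0.004674 × 2.33 = 0.01089 mmol/kg = 10.89 μmol/kg
pCO2 = [CO2*]/KH = 1.089×10^-5 / 3.890×10^-2 = 280 μatm

pCO2 = 280 μatm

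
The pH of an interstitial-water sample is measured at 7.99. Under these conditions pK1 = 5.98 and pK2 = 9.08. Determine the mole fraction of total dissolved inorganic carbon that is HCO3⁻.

α₁ = 0.917

α₁ = 1 / (1 + [H⁺]/K1 + K2/[H⁺]) = 1 / (1 + 10^-2.01 + 10^-1.09)
   = 1 / (1 + 0.0097724 + 0.081283) = 1/1.0911 = 0.9165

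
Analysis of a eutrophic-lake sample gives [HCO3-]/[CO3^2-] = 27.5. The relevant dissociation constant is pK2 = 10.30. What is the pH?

pH = 8.86

From K2 = [H⁺][CO3^2-]/[HCO3-]:  pH = pK2 − log₁₀([HCO3-]/[CO3^2-])
log₁₀(27.5) = +1.439
pH = 10.30 − (+1.439) = 8.86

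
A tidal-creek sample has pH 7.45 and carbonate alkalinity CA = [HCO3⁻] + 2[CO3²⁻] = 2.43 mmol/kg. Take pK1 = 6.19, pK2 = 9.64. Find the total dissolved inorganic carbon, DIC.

DIC = 2.55 mmol/kg

CA = [HCO3⁻] + 2[CO3²⁻] = (α₁ + 2α₂)·DIC
At pH 7.45: [H⁺]/K1 = 10^-1.26 = 0.054954, K2/[H⁺] = 10^-2.19 = 0.0064565
α₁ = 1/(1 + 0.054954 + 0.0064565) = 1/1.0614 = 0.9421; α₂ = α₁·K2/[H⁺] = 0.006083
α₁ + 2α₂ = 0.9543
DIC = CA / (α₁ + 2α₂) = 2.43 / 0.9543 = 2.55 mmol/kg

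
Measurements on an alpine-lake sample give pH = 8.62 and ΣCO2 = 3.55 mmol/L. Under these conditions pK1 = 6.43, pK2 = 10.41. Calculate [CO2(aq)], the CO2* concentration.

α₀ = 1 / (1 + K1/[H⁺] + K1K2/[H⁺]²) = 1 / (1 + 10^+2.19 + 10^+0.40)
   = 1 / (1 + 154.88 + 2.5119) = 1/158.39 = 0.006313
[CO2*] = α₀ × DIC = 0.006313 × 3.55 = 0.0224 mmol/L

[CO2*] = 0.0224 mmol/L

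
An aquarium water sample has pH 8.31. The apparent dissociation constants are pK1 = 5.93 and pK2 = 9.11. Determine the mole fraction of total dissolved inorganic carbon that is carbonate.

α₂ = 0.136

α₂ = 1 / (1 + [H⁺]/K2 + [H⁺]²/(K1K2)) = 1 / (1 + 10^+0.80 + 10^-1.58)
   = 1 / (1 + 6.3096 + 0.026303) = 1/7.3359 = 0.1363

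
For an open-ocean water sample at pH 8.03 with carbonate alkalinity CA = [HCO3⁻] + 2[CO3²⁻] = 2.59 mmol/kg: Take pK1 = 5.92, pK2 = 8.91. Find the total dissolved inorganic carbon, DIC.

CA = [HCO3⁻] + 2[CO3²⁻] = (α₁ + 2α₂)·DIC
At pH 8.03: [H⁺]/K1 = 10^-2.11 = 0.0077625, K2/[H⁺] = 10^-0.88 = 0.13183
α₁ = 1/(1 + 0.0077625 + 0.13183) = 1/1.1396 = 0.8775; α₂ = α₁·K2/[H⁺] = 0.1157
α₁ + 2α₂ = 1.1089
DIC = CA / (α₁ + 2α₂) = 2.59 / 1.1089 = 2.34 mmol/kg

DIC = 2.34 mmol/kg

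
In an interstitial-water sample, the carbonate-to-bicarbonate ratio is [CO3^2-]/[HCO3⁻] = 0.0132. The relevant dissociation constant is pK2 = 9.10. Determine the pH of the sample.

From K2 = [H⁺][CO3^2-]/[HCO3⁻]:  pH = pK2 + log₁₀([CO3^2-]/[HCO3⁻])
log₁₀(0.0132) = -1.879
pH = 9.10 + (-1.879) = 7.22

pH = 7.22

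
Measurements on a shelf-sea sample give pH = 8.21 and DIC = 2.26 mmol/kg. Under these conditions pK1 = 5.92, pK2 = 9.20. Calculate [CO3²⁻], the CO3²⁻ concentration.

[CO3²⁻] = 0.209 mmol/kg

α₂ = 1 / (1 + [H⁺]/K2 + [H⁺]²/(K1K2)) = 1 / (1 + 10^+0.99 + 10^-1.30)
   = 1 / (1 + 9.7724 + 0.050119) = 1/10.822 = 0.09240
[CO3²⁻] = α₂ × DIC = 0.09240 × 2.26 = 0.209 mmol/kg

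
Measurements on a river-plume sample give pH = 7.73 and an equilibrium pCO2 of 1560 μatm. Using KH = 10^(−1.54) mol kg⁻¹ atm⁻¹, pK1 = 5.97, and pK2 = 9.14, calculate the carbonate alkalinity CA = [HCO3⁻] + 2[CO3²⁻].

[CO2*] = KH · pCO2 = 10^(−1.54) × 1560×10^-6 = 4.499×10^-5 mol/kg
α₀ = 1/(1 + K1/[H⁺] + K1K2/[H⁺]²) = 1/(1 + 10^+1.76 + 10^+0.35) = 0.01645
DIC = [CO2*]/α₀ = 4.499×10^-5 / 0.01645 = 2.735 mmol/kg
CA = (α₁ + 2α₂)·DIC = (0.9467 + 2×0.03683) × 2.735 = 2.79 mmol/kg

CA = 2.79 mmol/kg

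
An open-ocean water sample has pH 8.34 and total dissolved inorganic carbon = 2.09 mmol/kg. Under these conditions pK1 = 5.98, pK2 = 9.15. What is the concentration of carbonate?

α₂ = 1 / (1 + [H⁺]/K2 + [H⁺]²/(K1K2)) = 1 / (1 + 10^+0.81 + 10^-1.55)
   = 1 / (1 + 6.4565 + 0.028184) = 1/7.4847 = 0.1336
[CO3²⁻] = α₂ × DIC = 0.1336 × 2.09 = 0.279 mmol/kg

[CO3²⁻] = 0.279 mmol/kg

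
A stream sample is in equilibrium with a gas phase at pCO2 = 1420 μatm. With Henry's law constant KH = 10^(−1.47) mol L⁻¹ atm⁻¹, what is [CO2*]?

KH = 10^(−1.47) = 3.388×10^-2 mol L⁻¹ atm⁻¹
[CO2*] = KH · pCO2 = 3.388×10^-2 × 1420×10^-6 atm = 4.81×10^-5 mol/L

[CO2*] = 48.1 μmol/L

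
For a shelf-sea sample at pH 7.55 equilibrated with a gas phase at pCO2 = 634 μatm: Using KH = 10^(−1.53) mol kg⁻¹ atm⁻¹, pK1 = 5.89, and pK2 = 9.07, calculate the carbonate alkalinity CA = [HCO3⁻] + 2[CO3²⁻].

CA = 0.907 mmol/kg

[CO2*] = KH · pCO2 = 10^(−1.53) × 634×10^-6 = 1.871×10^-5 mol/kg
α₀ = 1/(1 + K1/[H⁺] + K1K2/[H⁺]²) = 1/(1 + 10^+1.66 + 10^+0.14) = 0.02079
DIC = [CO2*]/α₀ = 1.871×10^-5 / 0.02079 = 0.8998 mmol/kg
CA = (α₁ + 2α₂)·DIC = (0.9505 + 2×0.02870) × 0.8998 = 0.907 mmol/kg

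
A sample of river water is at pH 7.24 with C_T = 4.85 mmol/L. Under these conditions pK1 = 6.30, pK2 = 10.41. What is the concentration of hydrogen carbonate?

α₁ = 1 / (1 + [H⁺]/K1 + K2/[H⁺]) = 1 / (1 + 10^-0.94 + 10^-3.17)
   = 1 / (1 + 0.11482 + 0.00067608) = 1/1.1155 = 0.8965
[HCO3⁻] = α₁ × DIC = 0.8965 × 4.85 = 4.35 mmol/L

[HCO3⁻] = 4.35 mmol/L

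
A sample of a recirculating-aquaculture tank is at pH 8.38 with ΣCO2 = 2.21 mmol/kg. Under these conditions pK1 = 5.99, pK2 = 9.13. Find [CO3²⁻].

[CO3²⁻] = 0.333 mmol/kg

α₂ = 1 / (1 + [H⁺]/K2 + [H⁺]²/(K1K2)) = 1 / (1 + 10^+0.75 + 10^-1.64)
   = 1 / (1 + 5.6234 + 0.022909) = 1/6.6463 = 0.1505
[CO3²⁻] = α₂ × DIC = 0.1505 × 2.21 = 0.333 mmol/kg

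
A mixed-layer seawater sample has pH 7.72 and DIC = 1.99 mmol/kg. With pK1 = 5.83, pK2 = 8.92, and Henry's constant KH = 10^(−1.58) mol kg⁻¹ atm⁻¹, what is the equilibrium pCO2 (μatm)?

α₀ = 1 / (1 + K1/[H⁺] + K1K2/[H⁺]²) = 1 / (1 + 10^+1.89 + 10^+0.69)
   = 1 / (1 + 77.625 + 4.8978) = 1/83.522 = 0.01197
[CO2*] = α₀ × DIC = 0.01197 × 1.99 = 0.02383 mmol/kg
pCO2 = [CO2*]/KH = 2.383×10^-5 / 2.630×10^-2 = 906 μatm

pCO2 = 906 μatm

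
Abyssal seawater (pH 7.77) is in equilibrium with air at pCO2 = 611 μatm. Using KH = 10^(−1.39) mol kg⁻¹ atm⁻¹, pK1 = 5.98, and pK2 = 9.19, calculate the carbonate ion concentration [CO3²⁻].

[CO2*] = KH · pCO2 = 10^(−1.39) × 611×10^-6 = 2.489×10^-5 mol/kg
α₀ = 1/(1 + K1/[H⁺] + K1K2/[H⁺]²) = 1/(1 + 10^+1.79 + 10^+0.37) = 0.01538
DIC = [CO2*]/α₀ = 2.489×10^-5 / 0.01538 = 1.618 mmol/kg
[CO3²⁻] = α₂·DIC; α₂ = 0.03606, so [CO3²⁻] = 0.03606 × 1.618 = 0.0584 mmol/kg

[CO3²⁻] = 0.0584 mmol/kg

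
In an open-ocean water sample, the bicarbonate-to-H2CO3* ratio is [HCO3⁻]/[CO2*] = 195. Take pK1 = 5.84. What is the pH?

From K1 = [H⁺][HCO3⁻]/[CO2*]:  pH = pK1 + log₁₀([HCO3⁻]/[CO2*])
log₁₀(195) = +2.290
pH = 5.84 + (+2.290) = 8.13

pH = 8.13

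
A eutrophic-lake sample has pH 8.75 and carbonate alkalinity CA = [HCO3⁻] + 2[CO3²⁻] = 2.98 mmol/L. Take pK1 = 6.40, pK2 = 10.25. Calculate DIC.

DIC = 2.90 mmol/L

CA = [HCO3⁻] + 2[CO3²⁻] = (α₁ + 2α₂)·DIC
At pH 8.75: [H⁺]/K1 = 10^-2.35 = 0.0044668, K2/[H⁺] = 10^-1.50 = 0.031623
α₁ = 1/(1 + 0.0044668 + 0.031623) = 1/1.0361 = 0.9652; α₂ = α₁·K2/[H⁺] = 0.03052
α₁ + 2α₂ = 1.0262
DIC = CA / (α₁ + 2α₂) = 2.98 / 1.0262 = 2.90 mmol/L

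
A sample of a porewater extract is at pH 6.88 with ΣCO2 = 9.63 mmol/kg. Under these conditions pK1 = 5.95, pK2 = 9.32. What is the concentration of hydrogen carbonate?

[HCO3⁻] = 8.59 mmol/kg

α₁ = 1 / (1 + [H⁺]/K1 + K2/[H⁺]) = 1 / (1 + 10^-0.93 + 10^-2.44)
   = 1 / (1 + 0.11749 + 0.0036308) = 1/1.1211 = 0.8920
[HCO3⁻] = α₁ × DIC = 0.8920 × 9.63 = 8.59 mmol/kg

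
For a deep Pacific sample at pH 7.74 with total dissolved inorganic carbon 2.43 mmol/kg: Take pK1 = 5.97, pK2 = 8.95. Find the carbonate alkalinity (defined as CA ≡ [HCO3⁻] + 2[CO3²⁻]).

CA = [HCO3⁻] + 2[CO3²⁻] = (α₁ + 2α₂)·DIC
At pH 7.74: [H⁺]/K1 = 10^-1.77 = 0.016982, K2/[H⁺] = 10^-1.21 = 0.061660
α₁ = 1/(1 + 0.016982 + 0.061660) = 1/1.0786 = 0.9271; α₂ = α₁·K2/[H⁺] = 0.05716
α₁ + 2α₂ = 1.0414
CA = 1.0414 × 2.43 = 2.53 mmol/kg

CA = 2.53 mmol/kg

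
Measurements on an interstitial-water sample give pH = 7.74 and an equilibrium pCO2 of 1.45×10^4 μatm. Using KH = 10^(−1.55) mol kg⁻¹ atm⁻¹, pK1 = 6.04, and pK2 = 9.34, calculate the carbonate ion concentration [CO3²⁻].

[CO2*] = KH · pCO2 = 10^(−1.55) × 1.45×10^4×10^-6 = 4.087×10^-4 mol/kg
α₀ = 1/(1 + K1/[H⁺] + K1K2/[H⁺]²) = 1/(1 + 10^+1.70 + 10^+0.10) = 0.01909
DIC = [CO2*]/α₀ = 4.087×10^-4 / 0.01909 = 21.40 mmol/kg
[CO3²⁻] = α₂·DIC; α₂ = 0.02404, so [CO3²⁻] = 0.02404 × 21.40 = 0.514 mmol/kg

[CO3²⁻] = 0.514 mmol/kg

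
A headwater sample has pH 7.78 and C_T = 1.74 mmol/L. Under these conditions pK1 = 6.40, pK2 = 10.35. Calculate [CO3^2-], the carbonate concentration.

[CO3²⁻] = 4.48 μmol/L

α₂ = 1 / (1 + [H⁺]/K2 + [H⁺]²/(K1K2)) = 1 / (1 + 10^+2.57 + 10^+1.19)
   = 1 / (1 + 371.54 + 15.488) = 1/388.02 = 0.002577
[CO3²⁻] = α₂ × DIC = 0.002577 × 1.74 = 0.00448 mmol/L = 4.48 μmol/L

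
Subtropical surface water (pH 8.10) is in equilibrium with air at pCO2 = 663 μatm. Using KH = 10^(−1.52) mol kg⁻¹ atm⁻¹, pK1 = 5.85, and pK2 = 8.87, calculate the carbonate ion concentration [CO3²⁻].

[CO3²⁻] = 0.605 mmol/kg

[CO2*] = KH · pCO2 = 10^(−1.52) × 663×10^-6 = 2.002×10^-5 mol/kg
α₀ = 1/(1 + K1/[H⁺] + K1K2/[H⁺]²) = 1/(1 + 10^+2.25 + 10^+1.48) = 0.004784
DIC = [CO2*]/α₀ = 2.002×10^-5 / 0.004784 = 4.185 mmol/kg
[CO3²⁻] = α₂·DIC; α₂ = 0.1445, so [CO3²⁻] = 0.1445 × 4.185 = 0.605 mmol/kg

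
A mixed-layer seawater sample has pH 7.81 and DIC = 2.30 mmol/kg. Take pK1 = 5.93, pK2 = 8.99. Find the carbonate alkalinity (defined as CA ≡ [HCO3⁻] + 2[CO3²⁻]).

CA = 2.41 mmol/kg

CA = [HCO3⁻] + 2[CO3²⁻] = (α₁ + 2α₂)·DIC
At pH 7.81: [H⁺]/K1 = 10^-1.88 = 0.013183, K2/[H⁺] = 10^-1.18 = 0.066069
α₁ = 1/(1 + 0.013183 + 0.066069) = 1/1.0793 = 0.9266; α₂ = α₁·K2/[H⁺] = 0.06122
α₁ + 2α₂ = 1.0490
CA = 1.0490 × 2.30 = 2.41 mmol/kg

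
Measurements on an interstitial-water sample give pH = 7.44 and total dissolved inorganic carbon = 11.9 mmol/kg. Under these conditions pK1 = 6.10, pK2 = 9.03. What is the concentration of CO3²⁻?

[CO3²⁻] = 0.285 mmol/kg

α₂ = 1 / (1 + [H⁺]/K2 + [H⁺]²/(K1K2)) = 1 / (1 + 10^+1.59 + 10^+0.25)
   = 1 / (1 + 38.905 + 1.7783) = 1/41.683 = 0.02399
[CO3²⁻] = α₂ × DIC = 0.02399 × 11.9 = 0.285 mmol/kg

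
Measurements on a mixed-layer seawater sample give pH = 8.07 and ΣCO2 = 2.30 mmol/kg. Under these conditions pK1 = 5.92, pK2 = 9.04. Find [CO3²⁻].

[CO3²⁻] = 0.221 mmol/kg

α₂ = 1 / (1 + [H⁺]/K2 + [H⁺]²/(K1K2)) = 1 / (1 + 10^+0.97 + 10^-1.18)
   = 1 / (1 + 9.3325 + 0.066069) = 1/10.399 = 0.09617
[CO3²⁻] = α₂ × DIC = 0.09617 × 2.30 = 0.221 mmol/kg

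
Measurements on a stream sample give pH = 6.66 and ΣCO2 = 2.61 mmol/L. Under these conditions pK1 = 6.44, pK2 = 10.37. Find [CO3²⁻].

[CO3²⁻] = 0.318 μmol/L

α₂ = 1 / (1 + [H⁺]/K2 + [H⁺]²/(K1K2)) = 1 / (1 + 10^+3.71 + 10^+3.49)
   = 1 / (1 + 5128.6 + 3090.3) = 1/8219.9 = 0.0001217
[CO3²⁻] = α₂ × DIC = 0.0001217 × 2.61 = 0.000318 mmol/L = 0.318 μmol/L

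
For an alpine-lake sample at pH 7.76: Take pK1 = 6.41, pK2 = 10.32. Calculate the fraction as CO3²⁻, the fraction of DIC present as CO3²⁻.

α₂ = 1 / (1 + [H⁺]/K2 + [H⁺]²/(K1K2)) = 1 / (1 + 10^+2.56 + 10^+1.21)
   = 1 / (1 + 363.08 + 16.218) = 1/380.30 = 0.002630

α₂ = 0.00263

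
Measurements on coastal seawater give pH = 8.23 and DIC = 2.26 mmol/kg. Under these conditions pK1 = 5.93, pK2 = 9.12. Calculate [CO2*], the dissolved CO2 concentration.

[CO2*] = 9.99 μmol/kg

α₀ = 1 / (1 + K1/[H⁺] + K1K2/[H⁺]²) = 1 / (1 + 10^+2.30 + 10^+1.41)
   = 1 / (1 + 199.53 + 25.704) = 1/226.23 = 0.004420
[CO2*] = α₀ × DIC = 0.004420 × 2.26 = 0.00999 mmol/kg = 9.99 μmol/kg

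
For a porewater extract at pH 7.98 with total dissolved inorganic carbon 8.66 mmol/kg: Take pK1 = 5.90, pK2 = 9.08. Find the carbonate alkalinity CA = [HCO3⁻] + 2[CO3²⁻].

CA = 9.23 mmol/kg

CA = [HCO3⁻] + 2[CO3²⁻] = (α₁ + 2α₂)·DIC
At pH 7.98: [H⁺]/K1 = 10^-2.08 = 0.0083176, K2/[H⁺] = 10^-1.10 = 0.079433
α₁ = 1/(1 + 0.0083176 + 0.079433) = 1/1.0878 = 0.9193; α₂ = α₁·K2/[H⁺] = 0.07302
α₁ + 2α₂ = 1.0654
CA = 1.0654 × 8.66 = 9.23 mmol/kg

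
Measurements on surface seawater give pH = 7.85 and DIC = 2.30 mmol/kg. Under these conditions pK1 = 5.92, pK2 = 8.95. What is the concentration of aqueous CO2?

[CO2*] = 0.0248 mmol/kg

α₀ = 1 / (1 + K1/[H⁺] + K1K2/[H⁺]²) = 1 / (1 + 10^+1.93 + 10^+0.83)
   = 1 / (1 + 85.114 + 6.7608) = 1/92.875 = 0.01077
[CO2*] = α₀ × DIC = 0.01077 × 2.30 = 0.0248 mmol/kg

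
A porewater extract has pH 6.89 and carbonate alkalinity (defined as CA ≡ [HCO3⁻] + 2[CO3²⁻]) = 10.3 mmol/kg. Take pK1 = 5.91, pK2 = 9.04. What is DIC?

DIC = 11.3 mmol/kg

CA = [HCO3⁻] + 2[CO3²⁻] = (α₁ + 2α₂)·DIC
At pH 6.89: [H⁺]/K1 = 10^-0.98 = 0.10471, K2/[H⁺] = 10^-2.15 = 0.0070795
α₁ = 1/(1 + 0.10471 + 0.0070795) = 1/1.1118 = 0.8994; α₂ = α₁·K2/[H⁺] = 0.006368
α₁ + 2α₂ = 0.9122
DIC = CA / (α₁ + 2α₂) = 10.3 / 0.9122 = 11.3 mmol/kg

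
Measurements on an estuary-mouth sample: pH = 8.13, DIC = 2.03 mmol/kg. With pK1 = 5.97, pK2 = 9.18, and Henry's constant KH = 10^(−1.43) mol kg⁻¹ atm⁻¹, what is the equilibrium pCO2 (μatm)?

pCO2 = 345 μatm

α₀ = 1 / (1 + K1/[H⁺] + K1K2/[H⁺]²) = 1 / (1 + 10^+2.16 + 10^+1.11)
   = 1 / (1 + 144.54 + 12.882) = 1/158.43 = 0.006312
[CO2*] = α₀ × DIC = 0.006312 × 2.03 = 0.01281 mmol/kg = 12.81 μmol/kg
pCO2 = [CO2*]/KH = 1.281×10^-5 / 3.715×10^-2 = 345 μatm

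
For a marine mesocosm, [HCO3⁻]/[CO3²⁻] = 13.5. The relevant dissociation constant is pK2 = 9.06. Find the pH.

pH = 7.93

From K2 = [H⁺][CO3²⁻]/[HCO3⁻]:  pH = pK2 − log₁₀([HCO3⁻]/[CO3²⁻])
log₁₀(13.5) = +1.130
pH = 9.06 − (+1.130) = 7.93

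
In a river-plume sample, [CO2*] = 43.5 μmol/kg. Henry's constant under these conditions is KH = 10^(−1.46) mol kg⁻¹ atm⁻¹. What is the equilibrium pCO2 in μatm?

pCO2 = 1250 μatm

KH = 10^(−1.46) = 3.467×10^-2 mol kg⁻¹ atm⁻¹
pCO2 = [CO2*]/KH = 43.5×10^-6 / 3.467×10^-2 = 1.25×10^-3 atm = 1250 μatm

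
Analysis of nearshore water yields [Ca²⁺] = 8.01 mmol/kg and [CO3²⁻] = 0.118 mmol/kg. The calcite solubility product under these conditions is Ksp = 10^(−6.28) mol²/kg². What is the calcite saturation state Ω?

Ksp = 10^(−6.28) = 5.248×10^-7
Ω = [Ca²⁺][CO3²⁻]/Ksp = (8.01×10^-3)(0.118×10^-3) / 5.248×10^-7 = 1.80

Ω = 1.80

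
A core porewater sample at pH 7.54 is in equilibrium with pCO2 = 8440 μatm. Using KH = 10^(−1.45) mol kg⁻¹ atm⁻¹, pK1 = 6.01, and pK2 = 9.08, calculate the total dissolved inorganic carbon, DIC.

DIC = 10.7 mmol/kg

[CO2*] = KH · pCO2 = 10^(−1.45) × 8440×10^-6 = 2.995×10^-4 mol/kg
α₀ = 1/(1 + K1/[H⁺] + K1K2/[H⁺]²) = 1/(1 + 10^+1.53 + 10^-0.01) = 0.02788
DIC = [CO2*]/α₀ = 2.995×10^-4 / 0.02788 = 10.7 mmol/kg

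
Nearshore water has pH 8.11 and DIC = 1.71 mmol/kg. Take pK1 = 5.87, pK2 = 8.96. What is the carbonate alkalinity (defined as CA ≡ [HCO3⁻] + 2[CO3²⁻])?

CA = 1.91 mmol/kg

CA = [HCO3⁻] + 2[CO3²⁻] = (α₁ + 2α₂)·DIC
At pH 8.11: [H⁺]/K1 = 10^-2.24 = 0.0057544, K2/[H⁺] = 10^-0.85 = 0.14125
α₁ = 1/(1 + 0.0057544 + 0.14125) = 1/1.1470 = 0.8718; α₂ = α₁·K2/[H⁺] = 0.1231
α₁ + 2α₂ = 1.1181
CA = 1.1181 × 1.71 = 1.91 mmol/kg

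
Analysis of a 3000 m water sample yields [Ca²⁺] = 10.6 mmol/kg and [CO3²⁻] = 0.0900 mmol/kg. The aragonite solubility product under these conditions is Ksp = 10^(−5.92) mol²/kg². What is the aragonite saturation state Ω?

Ω = 0.794

Ksp = 10^(−5.92) = 1.202×10^-6
Ω = [Ca²⁺][CO3²⁻]/Ksp = (10.6×10^-3)(0.0900×10^-3) / 1.202×10^-6 = 0.794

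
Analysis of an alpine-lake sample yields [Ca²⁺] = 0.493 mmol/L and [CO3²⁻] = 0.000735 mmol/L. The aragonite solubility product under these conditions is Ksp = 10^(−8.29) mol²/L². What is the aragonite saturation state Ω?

Ω = 0.0707

Ksp = 10^(−8.29) = 5.129×10^-9
Ω = [Ca²⁺][CO3²⁻]/Ksp = (0.493×10^-3)(0.000735×10^-3) / 5.129×10^-9 = 0.0707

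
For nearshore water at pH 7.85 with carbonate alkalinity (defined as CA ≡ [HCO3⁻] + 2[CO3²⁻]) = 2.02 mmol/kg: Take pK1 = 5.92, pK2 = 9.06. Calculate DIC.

DIC = 1.93 mmol/kg

CA = [HCO3⁻] + 2[CO3²⁻] = (α₁ + 2α₂)·DIC
At pH 7.85: [H⁺]/K1 = 10^-1.93 = 0.011749, K2/[H⁺] = 10^-1.21 = 0.061660
α₁ = 1/(1 + 0.011749 + 0.061660) = 1/1.0734 = 0.9316; α₂ = α₁·K2/[H⁺] = 0.05744
α₁ + 2α₂ = 1.0465
DIC = CA / (α₁ + 2α₂) = 2.02 / 1.0465 = 1.93 mmol/kg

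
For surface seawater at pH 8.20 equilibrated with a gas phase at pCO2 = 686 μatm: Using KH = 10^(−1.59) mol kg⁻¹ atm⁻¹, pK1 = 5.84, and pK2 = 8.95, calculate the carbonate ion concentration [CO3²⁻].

[CO3²⁻] = 0.718 mmol/kg

[CO2*] = KH · pCO2 = 10^(−1.59) × 686×10^-6 = 1.763×10^-5 mol/kg
α₀ = 1/(1 + K1/[H⁺] + K1K2/[H⁺]²) = 1/(1 + 10^+2.36 + 10^+1.61) = 0.003692
DIC = [CO2*]/α₀ = 1.763×10^-5 / 0.003692 = 4.775 mmol/kg
[CO3²⁻] = α₂·DIC; α₂ = 0.1504, so [CO3²⁻] = 0.1504 × 4.775 = 0.718 mmol/kg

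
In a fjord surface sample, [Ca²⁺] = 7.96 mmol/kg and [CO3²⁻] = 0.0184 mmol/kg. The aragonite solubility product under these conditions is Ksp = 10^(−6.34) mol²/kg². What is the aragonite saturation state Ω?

Ksp = 10^(−6.34) = 4.571×10^-7
Ω = [Ca²⁺][CO3²⁻]/Ksp = (7.96×10^-3)(0.0184×10^-3) / 4.571×10^-7 = 0.320

Ω = 0.320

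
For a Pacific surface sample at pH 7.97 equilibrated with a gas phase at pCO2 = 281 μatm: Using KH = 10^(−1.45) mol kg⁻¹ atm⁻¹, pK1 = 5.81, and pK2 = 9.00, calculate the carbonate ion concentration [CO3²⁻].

[CO3²⁻] = 0.134 mmol/kg

[CO2*] = KH · pCO2 = 10^(−1.45) × 281×10^-6 = 9.970×10^-6 mol/kg
α₀ = 1/(1 + K1/[H⁺] + K1K2/[H⁺]²) = 1/(1 + 10^+2.16 + 10^+1.13) = 0.006288
DIC = [CO2*]/α₀ = 9.970×10^-6 / 0.006288 = 1.586 mmol/kg
[CO3²⁻] = α₂·DIC; α₂ = 0.08482, so [CO3²⁻] = 0.08482 × 1.586 = 0.134 mmol/kg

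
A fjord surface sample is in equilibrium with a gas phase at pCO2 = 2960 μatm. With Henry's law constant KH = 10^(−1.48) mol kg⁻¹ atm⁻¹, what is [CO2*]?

KH = 10^(−1.48) = 3.311×10^-2 mol kg⁻¹ atm⁻¹
[CO2*] = KH · pCO2 = 3.311×10^-2 × 2960×10^-6 atm = 9.80×10^-5 mol/kg

[CO2*] = 98.0 μmol/kg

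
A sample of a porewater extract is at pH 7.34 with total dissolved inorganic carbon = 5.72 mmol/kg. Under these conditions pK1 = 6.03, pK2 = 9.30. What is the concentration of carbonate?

α₂ = 1 / (1 + [H⁺]/K2 + [H⁺]²/(K1K2)) = 1 / (1 + 10^+1.96 + 10^+0.65)
   = 1 / (1 + 91.201 + 4.4668) = 1/96.668 = 0.01034
[CO3²⁻] = α₂ × DIC = 0.01034 × 5.72 = 0.0592 mmol/kg

[CO3²⁻] = 0.0592 mmol/kg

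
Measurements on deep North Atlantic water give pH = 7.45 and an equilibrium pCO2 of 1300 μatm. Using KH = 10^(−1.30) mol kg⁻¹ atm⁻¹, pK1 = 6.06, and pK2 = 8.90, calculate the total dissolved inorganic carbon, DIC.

DIC = 1.72 mmol/kg

[CO2*] = KH · pCO2 = 10^(−1.30) × 1300×10^-6 = 6.515×10^-5 mol/kg
α₀ = 1/(1 + K1/[H⁺] + K1K2/[H⁺]²) = 1/(1 + 10^+1.39 + 10^-0.06) = 0.03785
DIC = [CO2*]/α₀ = 6.515×10^-5 / 0.03785 = 1.72 mmol/kg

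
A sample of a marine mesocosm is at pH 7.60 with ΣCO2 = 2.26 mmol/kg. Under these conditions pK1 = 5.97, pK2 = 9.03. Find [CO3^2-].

α₂ = 1 / (1 + [H⁺]/K2 + [H⁺]²/(K1K2)) = 1 / (1 + 10^+1.43 + 10^-0.20)
   = 1 / (1 + 26.915 + 0.63096) = 1/28.546 = 0.03503
[CO3²⁻] = α₂ × DIC = 0.03503 × 2.26 = 0.0792 mmol/kg

[CO3²⁻] = 0.0792 mmol/kg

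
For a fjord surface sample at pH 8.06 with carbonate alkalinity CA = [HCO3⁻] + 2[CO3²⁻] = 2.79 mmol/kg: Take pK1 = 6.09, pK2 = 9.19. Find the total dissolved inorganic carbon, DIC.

CA = [HCO3⁻] + 2[CO3²⁻] = (α₁ + 2α₂)·DIC
At pH 8.06: [H⁺]/K1 = 10^-1.97 = 0.010715, K2/[H⁺] = 10^-1.13 = 0.074131
α₁ = 1/(1 + 0.010715 + 0.074131) = 1/1.0848 = 0.9218; α₂ = α₁·K2/[H⁺] = 0.06833
α₁ + 2α₂ = 1.0585
DIC = CA / (α₁ + 2α₂) = 2.79 / 1.0585 = 2.64 mmol/kg

DIC = 2.64 mmol/kg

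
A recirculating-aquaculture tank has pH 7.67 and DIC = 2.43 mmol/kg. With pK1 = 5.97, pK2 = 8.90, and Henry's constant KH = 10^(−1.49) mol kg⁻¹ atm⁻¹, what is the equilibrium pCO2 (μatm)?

α₀ = 1 / (1 + K1/[H⁺] + K1K2/[H⁺]²) = 1 / (1 + 10^+1.70 + 10^+0.47)
   = 1 / (1 + 50.119 + 2.9512) = 1/54.070 = 0.01849
[CO2*] = α₀ × DIC = 0.01849 × 2.43 = 0.04494 mmol/kg
pCO2 = [CO2*]/KH = 4.494×10^-5 / 3.236×10^-2 = 1390 μatm

pCO2 = 1390 μatm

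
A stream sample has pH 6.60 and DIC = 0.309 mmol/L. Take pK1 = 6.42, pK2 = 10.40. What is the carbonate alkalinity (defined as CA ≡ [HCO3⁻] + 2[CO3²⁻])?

CA = [HCO3⁻] + 2[CO3²⁻] = (α₁ + 2α₂)·DIC
At pH 6.60: [H⁺]/K1 = 10^-0.18 = 0.66069, K2/[H⁺] = 10^-3.80 = 0.00015849
α₁ = 1/(1 + 0.66069 + 0.00015849) = 1/1.6609 = 0.6021; α₂ = α₁·K2/[H⁺] = 9.543×10^-5
α₁ + 2α₂ = 0.6023
CA = 0.6023 × 0.309 = 0.186 mmol/L

CA = 0.186 mmol/L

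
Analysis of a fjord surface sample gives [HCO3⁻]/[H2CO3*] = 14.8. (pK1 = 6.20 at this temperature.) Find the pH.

From K1 = [H⁺][HCO3⁻]/[H2CO3*]:  pH = pK1 + log₁₀([HCO3⁻]/[H2CO3*])
log₁₀(14.8) = +1.170
pH = 6.20 + (+1.170) = 7.37

pH = 7.37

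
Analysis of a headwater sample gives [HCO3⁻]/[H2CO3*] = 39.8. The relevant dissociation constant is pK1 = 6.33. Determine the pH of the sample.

pH = 7.93

From K1 = [H⁺][HCO3⁻]/[H2CO3*]:  pH = pK1 + log₁₀([HCO3⁻]/[H2CO3*])
log₁₀(39.8) = +1.600
pH = 6.33 + (+1.600) = 7.93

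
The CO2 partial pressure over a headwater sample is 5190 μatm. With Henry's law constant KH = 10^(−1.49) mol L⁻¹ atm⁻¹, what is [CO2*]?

[CO2*] = 168 μmol/L

KH = 10^(−1.49) = 3.236×10^-2 mol L⁻¹ atm⁻¹
[CO2*] = KH · pCO2 = 3.236×10^-2 × 5190×10^-6 atm = 1.68×10^-4 mol/L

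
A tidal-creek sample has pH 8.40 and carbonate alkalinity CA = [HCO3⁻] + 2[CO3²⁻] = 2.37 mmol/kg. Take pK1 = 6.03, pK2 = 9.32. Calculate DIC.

DIC = 2.15 mmol/kg

CA = [HCO3⁻] + 2[CO3²⁻] = (α₁ + 2α₂)·DIC
At pH 8.40: [H⁺]/K1 = 10^-2.37 = 0.0042658, K2/[H⁺] = 10^-0.92 = 0.12023
α₁ = 1/(1 + 0.0042658 + 0.12023) = 1/1.1245 = 0.8893; α₂ = α₁·K2/[H⁺] = 0.1069
α₁ + 2α₂ = 1.1031
DIC = CA / (α₁ + 2α₂) = 2.37 / 1.1031 = 2.15 mmol/kg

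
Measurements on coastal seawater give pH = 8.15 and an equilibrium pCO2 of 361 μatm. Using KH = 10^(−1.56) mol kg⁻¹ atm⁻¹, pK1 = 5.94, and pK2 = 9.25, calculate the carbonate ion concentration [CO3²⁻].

[CO2*] = KH · pCO2 = 10^(−1.56) × 361×10^-6 = 9.943×10^-6 mol/kg
α₀ = 1/(1 + K1/[H⁺] + K1K2/[H⁺]²) = 1/(1 + 10^+2.21 + 10^+1.11) = 0.005680
DIC = [CO2*]/α₀ = 9.943×10^-6 / 0.005680 = 1.751 mmol/kg
[CO3²⁻] = α₂·DIC; α₂ = 0.07317, so [CO3²⁻] = 0.07317 × 1.751 = 0.128 mmol/kg

[CO3²⁻] = 0.128 mmol/kg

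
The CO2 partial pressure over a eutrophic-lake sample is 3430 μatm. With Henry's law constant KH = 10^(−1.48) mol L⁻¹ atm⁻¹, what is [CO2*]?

KH = 10^(−1.48) = 3.311×10^-2 mol L⁻¹ atm⁻¹
[CO2*] = KH · pCO2 = 3.311×10^-2 × 3430×10^-6 atm = 1.14×10^-4 mol/L

[CO2*] = 114 μmol/L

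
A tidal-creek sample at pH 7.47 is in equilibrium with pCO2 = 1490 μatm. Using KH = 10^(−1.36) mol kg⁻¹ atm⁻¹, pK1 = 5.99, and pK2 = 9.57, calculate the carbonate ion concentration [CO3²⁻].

[CO2*] = KH · pCO2 = 10^(−1.36) × 1490×10^-6 = 6.504×10^-5 mol/kg
α₀ = 1/(1 + K1/[H⁺] + K1K2/[H⁺]²) = 1/(1 + 10^+1.48 + 10^-0.62) = 0.03181
DIC = [CO2*]/α₀ = 6.504×10^-5 / 0.03181 = 2.045 mmol/kg
[CO3²⁻] = α₂·DIC; α₂ = 0.007630, so [CO3²⁻] = 0.007630 × 2.045 = 0.0156 mmol/kg = 15.6 μmol/kg

[CO3²⁻] = 15.6 μmol/kg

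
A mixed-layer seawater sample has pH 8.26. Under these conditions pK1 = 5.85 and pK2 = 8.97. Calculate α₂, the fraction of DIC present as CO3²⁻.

α₂ = 0.163

α₂ = 1 / (1 + [H⁺]/K2 + [H⁺]²/(K1K2)) = 1 / (1 + 10^+0.71 + 10^-1.70)
   = 1 / (1 + 5.1286 + 0.019953) = 1/6.1486 = 0.1626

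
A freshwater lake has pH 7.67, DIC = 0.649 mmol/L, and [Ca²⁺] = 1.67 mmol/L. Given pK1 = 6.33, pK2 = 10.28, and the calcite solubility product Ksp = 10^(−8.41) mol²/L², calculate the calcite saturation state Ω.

Ω = 0.652

α₂ = 1 / (1 + [H⁺]/K2 + [H⁺]²/(K1K2)) = 1 / (1 + 10^+2.61 + 10^+1.27)
   = 1 / (1 + 407.38 + 18.621) = 1/427.00 = 0.002342
[CO3²⁻] = α₂ × DIC = 0.002342 × 0.649 = 0.001520 mmol/L = 1.520 μmol/L
Ksp = 10^(−8.41) = 3.890×10^-9
Ω = [Ca²⁺][CO3²⁻]/Ksp = (1.67×10^-3)(1.520×10^-6) / 3.890×10^-9 = 0.652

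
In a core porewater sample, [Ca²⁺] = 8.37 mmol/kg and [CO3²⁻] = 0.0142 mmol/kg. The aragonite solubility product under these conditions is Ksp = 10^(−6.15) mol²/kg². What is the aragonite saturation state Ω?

Ksp = 10^(−6.15) = 7.079×10^-7
Ω = [Ca²⁺][CO3²⁻]/Ksp = (8.37×10^-3)(0.0142×10^-3) / 7.079×10^-7 = 0.168

Ω = 0.168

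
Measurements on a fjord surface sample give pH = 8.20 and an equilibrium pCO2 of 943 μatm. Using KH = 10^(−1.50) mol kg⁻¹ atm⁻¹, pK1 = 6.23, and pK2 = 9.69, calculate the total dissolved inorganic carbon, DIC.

DIC = 2.90 mmol/kg

[CO2*] = KH · pCO2 = 10^(−1.50) × 943×10^-6 = 2.982×10^-5 mol/kg
α₀ = 1/(1 + K1/[H⁺] + K1K2/[H⁺]²) = 1/(1 + 10^+1.97 + 10^+0.48) = 0.01027
DIC = [CO2*]/α₀ = 2.982×10^-5 / 0.01027 = 2.90 mmol/kg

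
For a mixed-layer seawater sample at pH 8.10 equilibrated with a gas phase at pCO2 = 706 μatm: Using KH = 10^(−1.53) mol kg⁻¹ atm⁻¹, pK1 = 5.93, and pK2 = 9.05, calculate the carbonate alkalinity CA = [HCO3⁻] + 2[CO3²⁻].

[CO2*] = KH · pCO2 = 10^(−1.53) × 706×10^-6 = 2.084×10^-5 mol/kg
α₀ = 1/(1 + K1/[H⁺] + K1K2/[H⁺]²) = 1/(1 + 10^+2.17 + 10^+1.22) = 0.006042
DIC = [CO2*]/α₀ = 2.084×10^-5 / 0.006042 = 3.448 mmol/kg
CA = (α₁ + 2α₂)·DIC = (0.8937 + 2×0.1003) × 3.448 = 3.77 mmol/kg

CA = 3.77 mmol/kg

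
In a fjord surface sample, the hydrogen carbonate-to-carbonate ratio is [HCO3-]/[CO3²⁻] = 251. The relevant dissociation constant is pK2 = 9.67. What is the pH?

pH = 7.27

From K2 = [H⁺][CO3²⁻]/[HCO3-]:  pH = pK2 − log₁₀([HCO3-]/[CO3²⁻])
log₁₀(251) = +2.400
pH = 9.67 − (+2.400) = 7.27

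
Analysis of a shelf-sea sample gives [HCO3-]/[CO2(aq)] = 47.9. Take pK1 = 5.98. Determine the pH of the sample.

pH = 7.66

From K1 = [H⁺][HCO3-]/[CO2(aq)]:  pH = pK1 + log₁₀([HCO3-]/[CO2(aq)])
log₁₀(47.9) = +1.680
pH = 5.98 + (+1.680) = 7.66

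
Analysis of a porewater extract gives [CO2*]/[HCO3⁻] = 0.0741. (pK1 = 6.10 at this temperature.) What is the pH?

pH = 7.23

From K1 = [H⁺][HCO3⁻]/[CO2*]:  pH = pK1 − log₁₀([CO2*]/[HCO3⁻])
log₁₀(0.0741) = -1.130
pH = 6.10 − (-1.130) = 7.23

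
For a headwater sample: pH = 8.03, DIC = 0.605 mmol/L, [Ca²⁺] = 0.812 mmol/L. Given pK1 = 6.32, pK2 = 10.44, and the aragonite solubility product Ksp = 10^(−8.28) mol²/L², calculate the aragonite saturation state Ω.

Ω = 0.356

α₂ = 1 / (1 + [H⁺]/K2 + [H⁺]²/(K1K2)) = 1 / (1 + 10^+2.41 + 10^+0.70)
   = 1 / (1 + 257.04 + 5.0119) = 1/263.05 = 0.003802
[CO3²⁻] = α₂ × DIC = 0.003802 × 0.605 = 0.002300 mmol/L = 2.300 μmol/L
Ksp = 10^(−8.28) = 5.248×10^-9
Ω = [Ca²⁺][CO3²⁻]/Ksp = (0.812×10^-3)(2.300×10^-6) / 5.248×10^-9 = 0.356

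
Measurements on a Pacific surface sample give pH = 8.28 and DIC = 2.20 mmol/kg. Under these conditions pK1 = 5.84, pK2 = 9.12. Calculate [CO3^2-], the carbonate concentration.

[CO3²⁻] = 0.277 mmol/kg

α₂ = 1 / (1 + [H⁺]/K2 + [H⁺]²/(K1K2)) = 1 / (1 + 10^+0.84 + 10^-1.60)
   = 1 / (1 + 6.9183 + 0.025119) = 1/7.9434 = 0.1259
[CO3²⁻] = α₂ × DIC = 0.1259 × 2.20 = 0.277 mmol/kg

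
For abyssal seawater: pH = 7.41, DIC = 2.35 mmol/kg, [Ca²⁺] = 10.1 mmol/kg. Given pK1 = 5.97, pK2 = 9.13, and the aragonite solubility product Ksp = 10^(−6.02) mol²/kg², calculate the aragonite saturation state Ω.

Ω = 0.449

α₂ = 1 / (1 + [H⁺]/K2 + [H⁺]²/(K1K2)) = 1 / (1 + 10^+1.72 + 10^+0.28)
   = 1 / (1 + 52.481 + 1.9055) = 1/55.386 = 0.01806
[CO3²⁻] = α₂ × DIC = 0.01806 × 2.35 = 0.04243 mmol/kg
Ksp = 10^(−6.02) = 9.550×10^-7
Ω = [Ca²⁺][CO3²⁻]/Ksp = (10.1×10^-3)(4.243×10^-5) / 9.550×10^-7 = 0.449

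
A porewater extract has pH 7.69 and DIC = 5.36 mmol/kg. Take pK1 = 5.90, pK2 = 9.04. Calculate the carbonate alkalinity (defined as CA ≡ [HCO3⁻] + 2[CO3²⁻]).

CA = 5.50 mmol/kg

CA = [HCO3⁻] + 2[CO3²⁻] = (α₁ + 2α₂)·DIC
At pH 7.69: [H⁺]/K1 = 10^-1.79 = 0.016218, K2/[H⁺] = 10^-1.35 = 0.044668
α₁ = 1/(1 + 0.016218 + 0.044668) = 1/1.0609 = 0.9426; α₂ = α₁·K2/[H⁺] = 0.04210
α₁ + 2α₂ = 1.0268
CA = 1.0268 × 5.36 = 5.50 mmol/kg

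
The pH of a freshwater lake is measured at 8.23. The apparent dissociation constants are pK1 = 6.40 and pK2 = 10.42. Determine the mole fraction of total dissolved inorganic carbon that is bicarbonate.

α₁ = 1 / (1 + [H⁺]/K1 + K2/[H⁺]) = 1 / (1 + 10^-1.83 + 10^-2.19)
   = 1 / (1 + 0.014791 + 0.0064565) = 1/1.0212 = 0.9792

α₁ = 0.979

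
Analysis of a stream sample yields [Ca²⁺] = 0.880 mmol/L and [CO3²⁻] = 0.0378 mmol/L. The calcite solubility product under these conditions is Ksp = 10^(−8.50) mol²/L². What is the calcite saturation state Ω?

Ksp = 10^(−8.50) = 3.162×10^-9
Ω = [Ca²⁺][CO3²⁻]/Ksp = (0.880×10^-3)(0.0378×10^-3) / 3.162×10^-9 = 10.5

Ω = 10.5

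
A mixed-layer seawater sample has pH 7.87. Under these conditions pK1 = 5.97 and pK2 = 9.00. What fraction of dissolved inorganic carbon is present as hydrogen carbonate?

α₁ = 1 / (1 + [H⁺]/K1 + K2/[H⁺]) = 1 / (1 + 10^-1.90 + 10^-1.13)
   = 1 / (1 + 0.012589 + 0.074131) = 1/1.0867 = 0.9202

α₁ = 0.920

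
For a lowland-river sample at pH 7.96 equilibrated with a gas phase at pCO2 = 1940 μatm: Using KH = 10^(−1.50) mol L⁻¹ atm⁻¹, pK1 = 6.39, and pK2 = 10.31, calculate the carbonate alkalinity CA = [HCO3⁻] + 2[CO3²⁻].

[CO2*] = KH · pCO2 = 10^(−1.50) × 1940×10^-6 = 6.135×10^-5 mol/L
α₀ = 1/(1 + K1/[H⁺] + K1K2/[H⁺]²) = 1/(1 + 10^+1.57 + 10^-0.78) = 0.02610
DIC = [CO2*]/α₀ = 6.135×10^-5 / 0.02610 = 2.351 mmol/L
CA = (α₁ + 2α₂)·DIC = (0.9696 + 2×0.004331) × 2.351 = 2.30 mmol/L

CA = 2.30 mmol/L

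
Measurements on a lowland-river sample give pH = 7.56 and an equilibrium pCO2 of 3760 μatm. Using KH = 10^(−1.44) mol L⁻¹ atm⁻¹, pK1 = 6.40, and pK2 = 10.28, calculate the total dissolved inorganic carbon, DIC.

DIC = 2.11 mmol/L

[CO2*] = KH · pCO2 = 10^(−1.44) × 3760×10^-6 = 1.365×10^-4 mol/L
α₀ = 1/(1 + K1/[H⁺] + K1K2/[H⁺]²) = 1/(1 + 10^+1.16 + 10^-1.56) = 0.06459
DIC = [CO2*]/α₀ = 1.365×10^-4 / 0.06459 = 2.11 mmol/L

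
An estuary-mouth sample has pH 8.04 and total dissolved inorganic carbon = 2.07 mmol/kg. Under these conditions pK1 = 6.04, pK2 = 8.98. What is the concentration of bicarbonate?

[HCO3⁻] = 1.84 mmol/kg

α₁ = 1 / (1 + [H⁺]/K1 + K2/[H⁺]) = 1 / (1 + 10^-2.00 + 10^-0.94)
   = 1 / (1 + 0.010000 + 0.11482) = 1/1.1248 = 0.8890
[HCO3⁻] = α₁ × DIC = 0.8890 × 2.07 = 1.84 mmol/kg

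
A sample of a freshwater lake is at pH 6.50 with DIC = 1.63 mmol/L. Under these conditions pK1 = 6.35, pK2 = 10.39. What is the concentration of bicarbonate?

[HCO3⁻] = 0.954 mmol/L

α₁ = 1 / (1 + [H⁺]/K1 + K2/[H⁺]) = 1 / (1 + 10^-0.15 + 10^-3.89)
   = 1 / (1 + 0.70795 + 0.00012882) = 1/1.7081 = 0.5855
[HCO3⁻] = α₁ × DIC = 0.5855 × 1.63 = 0.954 mmol/L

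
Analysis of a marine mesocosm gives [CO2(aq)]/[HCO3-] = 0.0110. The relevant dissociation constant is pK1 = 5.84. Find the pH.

pH = 7.80

From K1 = [H⁺][HCO3-]/[CO2(aq)]:  pH = pK1 − log₁₀([CO2(aq)]/[HCO3-])
log₁₀(0.0110) = -1.959
pH = 5.84 − (-1.959) = 7.80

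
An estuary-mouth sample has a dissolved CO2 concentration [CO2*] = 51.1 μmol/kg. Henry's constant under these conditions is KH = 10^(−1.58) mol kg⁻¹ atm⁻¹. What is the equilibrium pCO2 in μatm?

KH = 10^(−1.58) = 2.630×10^-2 mol kg⁻¹ atm⁻¹
pCO2 = [CO2*]/KH = 51.1×10^-6 / 2.630×10^-2 = 1.94×10^-3 atm = 1940 μatm

pCO2 = 1940 μatm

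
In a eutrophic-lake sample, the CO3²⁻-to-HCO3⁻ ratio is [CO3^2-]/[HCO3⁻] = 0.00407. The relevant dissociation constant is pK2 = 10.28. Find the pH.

From K2 = [H⁺][CO3^2-]/[HCO3⁻]:  pH = pK2 + log₁₀([CO3^2-]/[HCO3⁻])
log₁₀(0.00407) = -2.390
pH = 10.28 + (-2.390) = 7.89

pH = 7.89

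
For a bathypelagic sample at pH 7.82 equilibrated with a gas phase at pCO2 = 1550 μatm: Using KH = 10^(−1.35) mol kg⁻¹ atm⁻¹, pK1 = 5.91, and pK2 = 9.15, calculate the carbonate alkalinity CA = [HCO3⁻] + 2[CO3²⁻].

CA = 6.15 mmol/kg

[CO2*] = KH · pCO2 = 10^(−1.35) × 1550×10^-6 = 6.924×10^-5 mol/kg
α₀ = 1/(1 + K1/[H⁺] + K1K2/[H⁺]²) = 1/(1 + 10^+1.91 + 10^+0.58) = 0.01162
DIC = [CO2*]/α₀ = 6.924×10^-5 / 0.01162 = 5.960 mmol/kg
CA = (α₁ + 2α₂)·DIC = (0.9442 + 2×0.04416) × 5.960 = 6.15 mmol/kg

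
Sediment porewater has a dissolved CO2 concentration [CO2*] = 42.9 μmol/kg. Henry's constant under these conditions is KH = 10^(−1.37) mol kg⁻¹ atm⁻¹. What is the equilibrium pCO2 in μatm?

KH = 10^(−1.37) = 4.266×10^-2 mol kg⁻¹ atm⁻¹
pCO2 = [CO2*]/KH = 42.9×10^-6 / 4.266×10^-2 = 1.01×10^-3 atm = 1010 μatm

pCO2 = 1010 μatm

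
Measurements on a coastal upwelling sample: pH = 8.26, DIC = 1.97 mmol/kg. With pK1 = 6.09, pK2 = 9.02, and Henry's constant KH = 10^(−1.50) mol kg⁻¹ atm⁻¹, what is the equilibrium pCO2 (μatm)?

α₀ = 1 / (1 + K1/[H⁺] + K1K2/[H⁺]²) = 1 / (1 + 10^+2.17 + 10^+1.41)
   = 1 / (1 + 147.91 + 25.704) = 1/174.61 = 0.005727
[CO2*] = α₀ × DIC = 0.005727 × 1.97 = 0.01128 mmol/kg = 11.28 μmol/kg
pCO2 = [CO2*]/KH = 1.128×10^-5 / 3.162×10^-2 = 357 μatm

pCO2 = 357 μatm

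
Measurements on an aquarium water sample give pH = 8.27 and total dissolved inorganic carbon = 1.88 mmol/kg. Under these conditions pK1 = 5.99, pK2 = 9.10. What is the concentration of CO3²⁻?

[CO3²⁻] = 0.241 mmol/kg

α₂ = 1 / (1 + [H⁺]/K2 + [H⁺]²/(K1K2)) = 1 / (1 + 10^+0.83 + 10^-1.45)
   = 1 / (1 + 6.7608 + 0.035481) = 1/7.7963 = 0.1283
[CO3²⁻] = α₂ × DIC = 0.1283 × 1.88 = 0.241 mmol/kg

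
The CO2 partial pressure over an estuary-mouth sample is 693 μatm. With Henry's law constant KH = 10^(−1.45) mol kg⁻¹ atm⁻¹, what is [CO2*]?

KH = 10^(−1.45) = 3.548×10^-2 mol kg⁻¹ atm⁻¹
[CO2*] = KH · pCO2 = 3.548×10^-2 × 693×10^-6 atm = 2.46×10^-5 mol/kg

[CO2*] = 24.6 μmol/kg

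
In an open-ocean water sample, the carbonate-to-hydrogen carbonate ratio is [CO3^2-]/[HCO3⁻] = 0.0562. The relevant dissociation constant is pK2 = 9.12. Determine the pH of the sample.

pH = 7.87

From K2 = [H⁺][CO3^2-]/[HCO3⁻]:  pH = pK2 + log₁₀([CO3^2-]/[HCO3⁻])
log₁₀(0.0562) = -1.250
pH = 9.12 + (-1.250) = 7.87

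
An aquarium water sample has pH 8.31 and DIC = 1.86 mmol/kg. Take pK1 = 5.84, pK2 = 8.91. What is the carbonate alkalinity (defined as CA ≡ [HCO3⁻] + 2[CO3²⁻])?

CA = [HCO3⁻] + 2[CO3²⁻] = (α₁ + 2α₂)·DIC
At pH 8.31: [H⁺]/K1 = 10^-2.47 = 0.0033884, K2/[H⁺] = 10^-0.60 = 0.25119
α₁ = 1/(1 + 0.0033884 + 0.25119) = 1/1.2546 = 0.7971; α₂ = α₁·K2/[H⁺] = 0.2002
α₁ + 2α₂ = 1.1975
CA = 1.1975 × 1.86 = 2.23 mmol/kg

CA = 2.23 mmol/kg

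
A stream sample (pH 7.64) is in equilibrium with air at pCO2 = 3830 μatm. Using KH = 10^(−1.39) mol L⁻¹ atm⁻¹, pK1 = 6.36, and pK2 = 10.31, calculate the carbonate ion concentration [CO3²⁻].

[CO2*] = KH · pCO2 = 10^(−1.39) × 3830×10^-6 = 1.560×10^-4 mol/L
α₀ = 1/(1 + K1/[H⁺] + K1K2/[H⁺]²) = 1/(1 + 10^+1.28 + 10^-1.39) = 0.04976
DIC = [CO2*]/α₀ = 1.560×10^-4 / 0.04976 = 3.135 mmol/L
[CO3²⁻] = α₂·DIC; α₂ = 0.002027, so [CO3²⁻] = 0.002027 × 3.135 = 0.00636 mmol/L = 6.36 μmol/L

[CO3²⁻] = 6.36 μmol/L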